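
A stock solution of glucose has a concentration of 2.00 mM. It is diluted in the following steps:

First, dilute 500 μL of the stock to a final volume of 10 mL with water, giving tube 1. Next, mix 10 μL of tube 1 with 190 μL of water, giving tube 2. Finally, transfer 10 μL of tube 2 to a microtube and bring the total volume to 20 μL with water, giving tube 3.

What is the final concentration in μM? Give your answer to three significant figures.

2.50 μM

Step 1: 500 μL brought to 10 mL → factor 10000/500 = 20
Step 2: 10 μL + 190 μL = 200 μL total → factor 200/10 = 20
Step 3: 10 μL brought to 20 μL → factor 20/10 = 2
Overall dilution factor = 20 × 20 × 2 = 800
Final = 2.00 mM / 800 = 0.002500 mM = 2.50 μM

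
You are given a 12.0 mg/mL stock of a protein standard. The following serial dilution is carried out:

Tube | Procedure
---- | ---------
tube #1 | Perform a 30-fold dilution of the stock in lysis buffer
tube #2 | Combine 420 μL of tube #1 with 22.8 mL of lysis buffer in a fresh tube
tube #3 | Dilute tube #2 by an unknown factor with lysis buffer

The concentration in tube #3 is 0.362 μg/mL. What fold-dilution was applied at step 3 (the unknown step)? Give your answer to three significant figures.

20.0-fold

Step 1: 30-fold → factor 30
Step 2: 420 μL + 22.8 mL = 23220 μL total → factor 23220/420 = 55.286
Step 3: unknown factor x
Product of known-step factors = 1658.6
Overall factor = 12.0 mg/mL / (0.362 μg/mL) = 33149
x = 33149 / 1658.6 = 20.0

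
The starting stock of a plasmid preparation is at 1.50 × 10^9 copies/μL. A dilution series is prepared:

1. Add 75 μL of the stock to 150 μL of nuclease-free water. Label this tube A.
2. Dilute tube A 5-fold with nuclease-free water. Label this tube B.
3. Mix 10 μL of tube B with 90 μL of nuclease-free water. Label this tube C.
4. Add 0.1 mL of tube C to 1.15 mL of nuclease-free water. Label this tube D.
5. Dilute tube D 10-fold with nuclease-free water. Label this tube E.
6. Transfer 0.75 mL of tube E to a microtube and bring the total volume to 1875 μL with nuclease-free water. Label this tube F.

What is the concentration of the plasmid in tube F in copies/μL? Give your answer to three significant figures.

3.20 × 10^4 copies/μL

Step 1: 75 μL + 150 μL = 225 μL total → factor 225/75 = 3
Step 2: 5-fold → factor 5
Step 3: 10 μL + 90 μL = 100 μL total → factor 100/10 = 10
Step 4: 0.1 mL + 1.15 mL = 1.25 mL total → factor 1.25/0.1 = 12.5
Step 5: 10-fold → factor 10
Step 6: 0.75 mL brought to 1875 μL → factor 1.875/0.75 = 2.5
Overall dilution factor = 3 × 5 × 10 × 12.5 × 10 × 2.5 = 46875
Final = 1.50 × 10^9 copies/μL / 46875 = 3.20 × 10^4 copies/μL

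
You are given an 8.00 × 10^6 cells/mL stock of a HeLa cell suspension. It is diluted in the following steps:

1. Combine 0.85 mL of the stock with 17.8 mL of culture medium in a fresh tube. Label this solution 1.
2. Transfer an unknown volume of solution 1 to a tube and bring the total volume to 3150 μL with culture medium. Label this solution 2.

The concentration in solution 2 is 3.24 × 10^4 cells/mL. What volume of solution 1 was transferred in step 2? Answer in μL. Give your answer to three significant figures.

Step 1: 0.85 mL + 17.8 mL = 18.65 mL total → factor 18.65/0.85 = 21.941
Step 2: v brought to 3150 μL → factor = 3150 μL/v
Product of known-step factors = 21.941
Overall factor = 8.00 × 10^6 cells/mL / (3.24 × 10^4 cells/mL) = 246.91
Step-2 factor = 246.91 / 21.941 = 11.253
v = 3150 μL / 11.253 = 280 μL

280 μL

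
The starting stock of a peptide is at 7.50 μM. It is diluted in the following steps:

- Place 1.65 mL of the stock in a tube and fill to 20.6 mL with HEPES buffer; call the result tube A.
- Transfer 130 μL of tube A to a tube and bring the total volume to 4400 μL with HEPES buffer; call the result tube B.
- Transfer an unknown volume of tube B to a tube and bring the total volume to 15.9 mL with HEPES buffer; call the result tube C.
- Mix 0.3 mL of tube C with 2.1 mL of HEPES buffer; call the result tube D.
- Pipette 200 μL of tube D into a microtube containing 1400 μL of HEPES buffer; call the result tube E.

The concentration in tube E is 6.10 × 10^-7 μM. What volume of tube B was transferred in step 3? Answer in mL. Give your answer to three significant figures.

Step 1: 1.65 mL brought to 20.6 mL → factor 20.6/1.65 = 12.485
Step 2: 130 μL brought to 4400 μL → factor 4400/130 = 33.846
Step 3: v brought to 15.9 mL → factor = 15.9 mL/v
Step 4: 0.3 mL + 2.1 mL = 2.4 mL total → factor 2.4/0.3 = 8
Step 5: 200 μL + 1400 μL = 1600 μL total → factor 1600/200 = 8
Product of known-step factors = 27044
Overall factor = 7.50 μM / (6.10 × 10^-7 μM) = 1.2295 × 10^7
Step-3 factor = 1.2295 × 10^7 / 27044 = 454.63
v = 15.9 mL / 454.63 = 0.0350 mL

0.0350 mL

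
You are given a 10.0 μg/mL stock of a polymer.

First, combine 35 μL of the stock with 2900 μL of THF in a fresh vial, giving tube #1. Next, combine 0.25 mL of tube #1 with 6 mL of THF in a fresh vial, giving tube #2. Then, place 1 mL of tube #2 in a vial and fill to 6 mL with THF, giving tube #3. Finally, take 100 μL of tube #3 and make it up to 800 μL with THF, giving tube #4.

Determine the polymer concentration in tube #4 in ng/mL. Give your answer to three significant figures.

Step 1: 35 μL + 2900 μL = 2935 μL total → factor 2935/35 = 83.857
Step 2: 0.25 mL + 6 mL = 6.25 mL total → factor 6.25/0.25 = 25
Step 3: 1 mL brought to 6 mL → factor 6/1 = 6
Step 4: 100 μL brought to 800 μL → factor 800/100 = 8
Overall dilution factor = 83.857 × 25 × 6 × 8 = 1.0063 × 10^5
Final = 10.0 μg/mL / 1.0063 × 10^5 = 9.938 × 10^-5 μg/mL = 0.0994 ng/mL

0.0994 ng/mL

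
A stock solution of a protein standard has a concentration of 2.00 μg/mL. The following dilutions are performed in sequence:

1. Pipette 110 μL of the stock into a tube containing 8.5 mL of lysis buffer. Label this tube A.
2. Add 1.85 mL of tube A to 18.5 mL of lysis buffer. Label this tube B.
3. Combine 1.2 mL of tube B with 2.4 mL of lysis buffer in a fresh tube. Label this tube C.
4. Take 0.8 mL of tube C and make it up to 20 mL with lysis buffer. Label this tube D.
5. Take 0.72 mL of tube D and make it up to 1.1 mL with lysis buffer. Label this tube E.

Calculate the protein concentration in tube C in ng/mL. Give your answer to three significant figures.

0.774 ng/mL

Step 1: 110 μL + 8.5 mL = 8610 μL total → factor 8610/110 = 78.273
Step 2: 1.85 mL + 18.5 mL = 20.35 mL total → factor 20.35/1.85 = 11
Step 3: 1.2 mL + 2.4 mL = 3.6 mL total → factor 3.6/1.2 = 3
Dilution factor through tube C = 78.273 × 11 × 3 = 2583
[tube C] = 2.00 μg/mL / 2583 = 0.0007743 μg/mL = 0.774 ng/mL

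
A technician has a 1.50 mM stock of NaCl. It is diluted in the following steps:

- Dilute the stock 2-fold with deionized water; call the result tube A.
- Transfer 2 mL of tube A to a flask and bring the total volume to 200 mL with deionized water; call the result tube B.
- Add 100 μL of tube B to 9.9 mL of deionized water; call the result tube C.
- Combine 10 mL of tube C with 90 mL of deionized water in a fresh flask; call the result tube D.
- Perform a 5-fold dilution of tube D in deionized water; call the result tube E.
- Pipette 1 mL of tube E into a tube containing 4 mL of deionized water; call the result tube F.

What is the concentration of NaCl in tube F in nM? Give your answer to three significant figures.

Step 1: 2-fold → factor 2
Step 2: 2 mL brought to 200 mL → factor 200/2 = 100
Step 3: 100 μL + 9.9 mL = 10000 μL total → factor 10000/100 = 100
Step 4: 10 mL + 90 mL = 100 mL total → factor 100/10 = 10
Step 5: 5-fold → factor 5
Step 6: 1 mL + 4 mL = 5 mL total → factor 5/1 = 5
Overall dilution factor = 2 × 100 × 100 × 10 × 5 × 5 = 5 × 10^6
Final = 1.50 mM / 5 × 10^6 = 3.000 × 10^-7 mM = 0.300 nM

0.300 nM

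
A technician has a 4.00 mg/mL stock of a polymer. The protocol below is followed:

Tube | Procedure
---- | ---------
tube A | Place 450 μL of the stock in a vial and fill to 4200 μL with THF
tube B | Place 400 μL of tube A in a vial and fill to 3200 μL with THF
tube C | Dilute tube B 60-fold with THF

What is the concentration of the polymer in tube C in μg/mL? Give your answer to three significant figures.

0.893 μg/mL

Step 1: 450 μL brought to 4200 μL → factor 4200/450 = 9.3333
Step 2: 400 μL brought to 3200 μL → factor 3200/400 = 8
Step 3: 60-fold → factor 60
Overall dilution factor = 9.3333 × 8 × 60 = 4480
Final = 4.00 mg/mL / 4480 = 0.0008929 mg/mL = 0.893 μg/mL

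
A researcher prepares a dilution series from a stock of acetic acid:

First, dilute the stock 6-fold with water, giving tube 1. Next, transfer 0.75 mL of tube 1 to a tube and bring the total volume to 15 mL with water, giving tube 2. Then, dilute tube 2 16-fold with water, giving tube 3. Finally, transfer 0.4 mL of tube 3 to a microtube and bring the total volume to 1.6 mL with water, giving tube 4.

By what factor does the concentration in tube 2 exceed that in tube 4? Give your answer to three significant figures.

64.0

Step 1: 6-fold → factor 6
Step 2: 0.75 mL brought to 15 mL → factor 15/0.75 = 20
Step 3: 16-fold → factor 16
Step 4: 0.4 mL brought to 1.6 mL → factor 1.6/0.4 = 4
Dilution factor to tube 2 = 120; to tube 4 = 7680
[tube 2]/[tube 4] = (factor to tube 4)/(factor to tube 2) = 7680/120 = 64.0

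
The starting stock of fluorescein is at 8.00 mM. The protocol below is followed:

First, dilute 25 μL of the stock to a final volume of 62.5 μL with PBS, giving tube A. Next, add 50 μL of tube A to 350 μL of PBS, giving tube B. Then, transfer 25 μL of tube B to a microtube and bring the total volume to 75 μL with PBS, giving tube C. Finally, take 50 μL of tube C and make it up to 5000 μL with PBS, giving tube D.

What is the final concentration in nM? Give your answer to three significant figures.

1.33 × 10^3 nM

Step 1: 25 μL brought to 62.5 μL → factor 62.5/25 = 2.5
Step 2: 50 μL + 350 μL = 400 μL total → factor 400/50 = 8
Step 3: 25 μL brought to 75 μL → factor 75/25 = 3
Step 4: 50 μL brought to 5000 μL → factor 5000/50 = 100
Overall dilution factor = 2.5 × 8 × 3 × 100 = 6000
Final = 8.00 mM / 6000 = 0.001333 mM = 1.33 × 10^3 nM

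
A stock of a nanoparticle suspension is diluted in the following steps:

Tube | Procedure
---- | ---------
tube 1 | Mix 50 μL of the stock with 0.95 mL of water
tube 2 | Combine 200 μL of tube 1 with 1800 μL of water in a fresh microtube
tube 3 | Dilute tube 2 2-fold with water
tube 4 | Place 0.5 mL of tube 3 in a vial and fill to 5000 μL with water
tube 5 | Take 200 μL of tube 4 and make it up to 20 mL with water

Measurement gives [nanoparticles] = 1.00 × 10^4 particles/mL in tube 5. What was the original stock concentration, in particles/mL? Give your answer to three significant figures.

4.00 × 10^9 particles/mL

Step 1: 50 μL + 0.95 mL = 1000 μL total → factor 1000/50 = 20
Step 2: 200 μL + 1800 μL = 2000 μL total → factor 2000/200 = 10
Step 3: 2-fold → factor 2
Step 4: 0.5 mL brought to 5000 μL → factor 5/0.5 = 10
Step 5: 200 μL brought to 20 mL → factor 20000/200 = 100
Overall dilution factor = 20 × 10 × 2 × 10 × 100 = 4 × 10^5
Stock = 1.00 × 10^4 particles/mL × 4 × 10^5 = 4.00 × 10^9 particles/mL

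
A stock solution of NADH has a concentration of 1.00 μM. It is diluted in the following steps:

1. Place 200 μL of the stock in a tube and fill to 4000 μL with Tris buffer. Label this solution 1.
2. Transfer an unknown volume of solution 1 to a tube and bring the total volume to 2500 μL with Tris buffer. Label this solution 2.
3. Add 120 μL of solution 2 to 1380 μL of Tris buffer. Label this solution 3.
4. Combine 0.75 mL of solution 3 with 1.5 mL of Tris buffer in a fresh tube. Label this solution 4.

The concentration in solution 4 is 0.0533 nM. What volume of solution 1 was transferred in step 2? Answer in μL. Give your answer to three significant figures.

Step 1: 200 μL brought to 4000 μL → factor 4000/200 = 20
Step 2: v brought to 2500 μL → factor = 2500 μL/v
Step 3: 120 μL + 1380 μL = 1500 μL total → factor 1500/120 = 12.5
Step 4: 0.75 mL + 1.5 mL = 2.25 mL total → factor 2.25/0.75 = 3
Product of known-step factors = 750
Overall factor = 1.00 μM / (0.0533 nM) = 18762
Step-2 factor = 18762 / 750 = 25.016
v = 2500 μL / 25.016 = 99.9 μL

99.9 μL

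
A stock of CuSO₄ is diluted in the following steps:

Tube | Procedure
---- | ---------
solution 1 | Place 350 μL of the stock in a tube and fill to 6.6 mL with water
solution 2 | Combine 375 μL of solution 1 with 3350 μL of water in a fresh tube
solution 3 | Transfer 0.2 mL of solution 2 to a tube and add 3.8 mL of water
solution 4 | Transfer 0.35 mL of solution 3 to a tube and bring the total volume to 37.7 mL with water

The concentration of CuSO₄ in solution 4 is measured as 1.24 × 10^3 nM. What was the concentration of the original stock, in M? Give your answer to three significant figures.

0.500 M

Step 1: 350 μL brought to 6.6 mL → factor 6600/350 = 18.857
Step 2: 375 μL + 3350 μL = 3725 μL total → factor 3725/375 = 9.9333
Step 3: 0.2 mL + 3.8 mL = 4 mL total → factor 4/0.2 = 20
Step 4: 0.35 mL brought to 37.7 mL → factor 37.7/0.35 = 107.71
Overall dilution factor = 18.857 × 9.9333 × 20 × 107.71 = 4.0353 × 10^5
Stock = 1.24 × 10^3 nM × 4.0353 × 10^5 = 5.004 × 10^8 nM = 0.500 M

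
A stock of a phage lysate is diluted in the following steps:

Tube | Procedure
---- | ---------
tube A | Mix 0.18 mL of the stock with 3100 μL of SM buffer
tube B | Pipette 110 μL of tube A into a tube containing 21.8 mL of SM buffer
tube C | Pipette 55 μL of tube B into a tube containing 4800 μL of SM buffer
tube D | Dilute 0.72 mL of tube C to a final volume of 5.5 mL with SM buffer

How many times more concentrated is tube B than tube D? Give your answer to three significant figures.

674

Step 1: 0.18 mL + 3100 μL = 3.28 mL total → factor 3.28/0.18 = 18.222
Step 2: 110 μL + 21.8 mL = 21910 μL total → factor 21910/110 = 199.18
Step 3: 55 μL + 4800 μL = 4855 μL total → factor 4855/55 = 88.273
Step 4: 0.72 mL brought to 5.5 mL → factor 5.5/0.72 = 7.6389
Dilution factor to tube B = 3629.5; to tube D = 2.4474 × 10^6
[tube B]/[tube D] = (factor to tube D)/(factor to tube B) = 2.4474 × 10^6/3629.5 = 674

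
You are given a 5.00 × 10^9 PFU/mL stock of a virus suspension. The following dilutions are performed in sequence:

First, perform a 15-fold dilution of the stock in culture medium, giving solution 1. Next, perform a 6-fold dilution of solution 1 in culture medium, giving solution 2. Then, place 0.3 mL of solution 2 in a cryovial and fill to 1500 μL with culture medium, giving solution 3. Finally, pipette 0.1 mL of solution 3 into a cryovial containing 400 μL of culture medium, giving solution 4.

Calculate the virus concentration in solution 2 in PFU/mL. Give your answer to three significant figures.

5.56 × 10^7 PFU/mL

Step 1: 15-fold → factor 15
Step 2: 6-fold → factor 6
Dilution factor through solution 2 = 15 × 6 = 90
[solution 2] = 5.00 × 10^9 PFU/mL / 90 = 5.56 × 10^7 PFU/mL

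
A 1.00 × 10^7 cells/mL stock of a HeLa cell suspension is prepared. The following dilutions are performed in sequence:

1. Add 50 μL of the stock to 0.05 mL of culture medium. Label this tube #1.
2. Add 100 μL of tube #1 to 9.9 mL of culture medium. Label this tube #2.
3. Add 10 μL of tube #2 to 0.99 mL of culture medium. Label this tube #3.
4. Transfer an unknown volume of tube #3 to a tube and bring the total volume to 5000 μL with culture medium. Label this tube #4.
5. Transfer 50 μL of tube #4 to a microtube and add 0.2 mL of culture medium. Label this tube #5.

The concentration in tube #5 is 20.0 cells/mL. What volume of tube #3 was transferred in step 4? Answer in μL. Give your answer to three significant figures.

1.00 × 10^3 μL

Step 1: 50 μL + 0.05 mL = 100 μL total → factor 100/50 = 2
Step 2: 100 μL + 9.9 mL = 10000 μL total → factor 10000/100 = 100
Step 3: 10 μL + 0.99 mL = 1000 μL total → factor 1000/10 = 100
Step 4: v brought to 5000 μL → factor = 5000 μL/v
Step 5: 50 μL + 0.2 mL = 250 μL total → factor 250/50 = 5
Product of known-step factors = 1 × 10^5
Overall factor = 1.00 × 10^7 cells/mL / (20.0 cells/mL) = 5 × 10^5
Step-4 factor = 5 × 10^5 / 1 × 10^5 = 5
v = 5000 μL / 5 = 1.00 × 10^3 μL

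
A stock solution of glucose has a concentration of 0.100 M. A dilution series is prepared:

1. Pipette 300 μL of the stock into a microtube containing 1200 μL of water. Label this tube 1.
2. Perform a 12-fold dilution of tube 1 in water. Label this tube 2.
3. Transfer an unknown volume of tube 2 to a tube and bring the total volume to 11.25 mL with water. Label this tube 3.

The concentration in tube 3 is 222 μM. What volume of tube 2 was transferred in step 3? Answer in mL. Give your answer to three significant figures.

Step 1: 300 μL + 1200 μL = 1500 μL total → factor 1500/300 = 5
Step 2: 12-fold → factor 12
Step 3: v brought to 11.25 mL → factor = 11.25 mL/v
Product of known-step factors = 60
Overall factor = 0.100 M / (222 μM) = 450.45
Step-3 factor = 450.45 / 60 = 7.5075
v = 11.25 mL / 7.5075 = 1.50 mL

1.50 mL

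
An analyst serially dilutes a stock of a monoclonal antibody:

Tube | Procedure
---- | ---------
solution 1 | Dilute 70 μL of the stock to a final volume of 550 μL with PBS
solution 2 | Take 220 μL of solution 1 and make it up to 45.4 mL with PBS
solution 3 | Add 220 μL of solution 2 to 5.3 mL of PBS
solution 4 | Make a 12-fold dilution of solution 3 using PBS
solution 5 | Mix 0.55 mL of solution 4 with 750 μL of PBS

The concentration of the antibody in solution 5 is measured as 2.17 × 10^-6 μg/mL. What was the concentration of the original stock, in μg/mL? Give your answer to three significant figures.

2.50 μg/mL

Step 1: 70 μL brought to 550 μL → factor 550/70 = 7.8571
Step 2: 220 μL brought to 45.4 mL → factor 45400/220 = 206.36
Step 3: 220 μL + 5.3 mL = 5520 μL total → factor 5520/220 = 25.091
Step 4: 12-fold → factor 12
Step 5: 0.55 mL + 750 μL = 1.3 mL total → factor 1.3/0.55 = 2.3636
Overall dilution factor = 7.8571 × 206.36 × 25.091 × 12 × 2.3636 = 1.1539 × 10^6
Stock = 2.17 × 10^-6 μg/mL × 1.1539 × 10^6 = 2.50 μg/mL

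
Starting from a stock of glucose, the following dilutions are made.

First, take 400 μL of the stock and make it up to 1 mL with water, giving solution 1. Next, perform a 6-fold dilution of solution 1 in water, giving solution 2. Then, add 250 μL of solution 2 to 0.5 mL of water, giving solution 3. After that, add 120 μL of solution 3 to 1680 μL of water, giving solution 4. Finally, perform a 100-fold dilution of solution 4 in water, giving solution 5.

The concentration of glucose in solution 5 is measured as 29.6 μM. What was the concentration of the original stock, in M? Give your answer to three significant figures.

Step 1: 400 μL brought to 1 mL → factor 1000/400 = 2.5
Step 2: 6-fold → factor 6
Step 3: 250 μL + 0.5 mL = 750 μL total → factor 750/250 = 3
Step 4: 120 μL + 1680 μL = 1800 μL total → factor 1800/120 = 15
Step 5: 100-fold → factor 100
Overall dilution factor = 2.5 × 6 × 3 × 15 × 100 = 67500
Stock = 29.6 μM × 67500 = 1.998 × 10^6 μM = 2.00 M

2.00 M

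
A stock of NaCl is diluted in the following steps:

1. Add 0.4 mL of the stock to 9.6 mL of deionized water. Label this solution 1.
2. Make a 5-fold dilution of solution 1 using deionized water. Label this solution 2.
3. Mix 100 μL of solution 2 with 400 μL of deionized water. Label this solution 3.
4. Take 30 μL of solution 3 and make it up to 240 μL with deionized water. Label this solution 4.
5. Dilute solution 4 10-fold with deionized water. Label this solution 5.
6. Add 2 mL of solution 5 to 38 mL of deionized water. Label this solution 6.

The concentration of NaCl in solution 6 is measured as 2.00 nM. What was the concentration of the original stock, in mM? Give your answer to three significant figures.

Step 1: 0.4 mL + 9.6 mL = 10 mL total → factor 10/0.4 = 25
Step 2: 5-fold → factor 5
Step 3: 100 μL + 400 μL = 500 μL total → factor 500/100 = 5
Step 4: 30 μL brought to 240 μL → factor 240/30 = 8
Step 5: 10-fold → factor 10
Step 6: 2 mL + 38 mL = 40 mL total → factor 40/2 = 20
Overall dilution factor = 25 × 5 × 5 × 8 × 10 × 20 = 1 × 10^6
Stock = 2.00 nM × 1 × 10^6 = 2.000 × 10^6 nM = 2.00 mM

2.00 mM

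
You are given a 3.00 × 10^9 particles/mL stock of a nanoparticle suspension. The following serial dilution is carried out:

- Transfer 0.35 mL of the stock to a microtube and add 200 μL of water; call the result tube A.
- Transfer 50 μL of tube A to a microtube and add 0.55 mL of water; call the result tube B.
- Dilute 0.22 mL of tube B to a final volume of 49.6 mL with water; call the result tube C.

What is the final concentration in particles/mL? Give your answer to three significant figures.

Step 1: 0.35 mL + 200 μL = 0.55 mL total → factor 0.55/0.35 = 1.5714
Step 2: 50 μL + 0.55 mL = 600 μL total → factor 600/50 = 12
Step 3: 0.22 mL brought to 49.6 mL → factor 49.6/0.22 = 225.45
Overall dilution factor = 1.5714 × 12 × 225.45 = 4251.4
Final = 3.00 × 10^9 particles/mL / 4251.4 = 7.06 × 10^5 particles/mL

7.06 × 10^5 particles/mL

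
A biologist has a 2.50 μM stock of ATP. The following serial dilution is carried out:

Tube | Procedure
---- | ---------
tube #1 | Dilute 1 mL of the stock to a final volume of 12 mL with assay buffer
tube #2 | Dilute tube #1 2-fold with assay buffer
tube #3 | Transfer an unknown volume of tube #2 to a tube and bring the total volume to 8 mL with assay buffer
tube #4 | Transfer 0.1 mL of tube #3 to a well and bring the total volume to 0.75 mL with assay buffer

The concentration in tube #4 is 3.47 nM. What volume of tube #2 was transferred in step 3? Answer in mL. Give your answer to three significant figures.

Step 1: 1 mL brought to 12 mL → factor 12/1 = 12
Step 2: 2-fold → factor 2
Step 3: v brought to 8 mL → factor = 8 mL/v
Step 4: 0.1 mL brought to 0.75 mL → factor 0.75/0.1 = 7.5
Product of known-step factors = 180
Overall factor = 2.50 μM / (3.47 nM) = 720.46
Step-3 factor = 720.46 / 180 = 4.0026
v = 8 mL / 4.0026 = 2.00 mL

2.00 mL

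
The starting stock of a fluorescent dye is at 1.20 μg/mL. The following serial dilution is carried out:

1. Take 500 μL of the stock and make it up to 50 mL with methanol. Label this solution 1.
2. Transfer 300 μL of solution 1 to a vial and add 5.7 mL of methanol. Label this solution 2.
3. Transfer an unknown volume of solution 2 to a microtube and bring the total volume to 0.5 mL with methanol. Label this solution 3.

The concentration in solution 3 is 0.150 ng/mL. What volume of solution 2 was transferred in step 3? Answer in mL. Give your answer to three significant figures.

Step 1: 500 μL brought to 50 mL → factor 50000/500 = 100
Step 2: 300 μL + 5.7 mL = 6000 μL total → factor 6000/300 = 20
Step 3: v brought to 0.5 mL → factor = 0.5 mL/v
Product of known-step factors = 2000
Overall factor = 1.20 μg/mL / (0.150 ng/mL) = 8000
Step-3 factor = 8000 / 2000 = 4
v = 0.5 mL / 4 = 0.125 mL

0.125 mL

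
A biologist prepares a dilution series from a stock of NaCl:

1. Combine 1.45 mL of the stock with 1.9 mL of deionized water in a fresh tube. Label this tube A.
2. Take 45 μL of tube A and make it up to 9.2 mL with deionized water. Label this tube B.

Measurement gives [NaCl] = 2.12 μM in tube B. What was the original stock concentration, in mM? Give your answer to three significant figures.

Step 1: 1.45 mL + 1.9 mL = 3.35 mL total → factor 3.35/1.45 = 2.3103
Step 2: 45 μL brought to 9.2 mL → factor 9200/45 = 204.44
Overall dilution factor = 2.3103 × 204.44 = 472.34
Stock = 2.12 μM × 472.34 = 1001 μM = 1.00 mM

1.00 mM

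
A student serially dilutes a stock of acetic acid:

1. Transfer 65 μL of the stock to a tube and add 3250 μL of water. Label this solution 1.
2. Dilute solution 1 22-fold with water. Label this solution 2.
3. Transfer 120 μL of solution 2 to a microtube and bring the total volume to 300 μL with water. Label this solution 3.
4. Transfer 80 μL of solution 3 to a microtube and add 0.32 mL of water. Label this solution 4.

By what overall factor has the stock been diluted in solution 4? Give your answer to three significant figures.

Step 1: 65 μL + 3250 μL = 3315 μL total → factor 3315/65 = 51
Step 2: 22-fold → factor 22
Step 3: 120 μL brought to 300 μL → factor 300/120 = 2.5
Step 4: 80 μL + 0.32 mL = 400 μL total → factor 400/80 = 5
Overall dilution factor = 51 × 22 × 2.5 × 5 = 14025

1.40 × 10^4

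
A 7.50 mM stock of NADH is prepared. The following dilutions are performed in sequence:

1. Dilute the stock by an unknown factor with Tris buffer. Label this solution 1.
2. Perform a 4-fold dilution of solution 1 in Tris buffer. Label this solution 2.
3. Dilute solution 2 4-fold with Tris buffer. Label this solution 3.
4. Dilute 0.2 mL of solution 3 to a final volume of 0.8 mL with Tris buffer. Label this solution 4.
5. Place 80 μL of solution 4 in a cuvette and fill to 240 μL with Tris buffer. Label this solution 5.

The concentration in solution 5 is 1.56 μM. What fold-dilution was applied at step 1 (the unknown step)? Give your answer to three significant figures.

Step 1: unknown factor x
Step 2: 4-fold → factor 4
Step 3: 4-fold → factor 4
Step 4: 0.2 mL brought to 0.8 mL → factor 0.8/0.2 = 4
Step 5: 80 μL brought to 240 μL → factor 240/80 = 3
Product of known-step factors = 192
Overall factor = 7.50 mM / (1.56 μM) = 4807.7
x = 4807.7 / 192 = 25.0

25.0-fold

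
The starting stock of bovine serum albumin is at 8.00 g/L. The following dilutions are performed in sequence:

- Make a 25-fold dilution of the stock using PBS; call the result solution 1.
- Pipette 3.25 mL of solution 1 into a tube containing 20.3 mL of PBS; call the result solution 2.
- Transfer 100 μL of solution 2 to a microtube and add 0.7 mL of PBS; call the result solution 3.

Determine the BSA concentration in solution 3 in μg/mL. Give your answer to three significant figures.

Step 1: 25-fold → factor 25
Step 2: 3.25 mL + 20.3 mL = 23.55 mL total → factor 23.55/3.25 = 7.2462
Step 3: 100 μL + 0.7 mL = 800 μL total → factor 800/100 = 8
Overall dilution factor = 25 × 7.2462 × 8 = 1449.2
Final = 8.00 g/L / 1449.2 = 0.005520 g/L = 5.52 μg/mL

5.52 μg/mL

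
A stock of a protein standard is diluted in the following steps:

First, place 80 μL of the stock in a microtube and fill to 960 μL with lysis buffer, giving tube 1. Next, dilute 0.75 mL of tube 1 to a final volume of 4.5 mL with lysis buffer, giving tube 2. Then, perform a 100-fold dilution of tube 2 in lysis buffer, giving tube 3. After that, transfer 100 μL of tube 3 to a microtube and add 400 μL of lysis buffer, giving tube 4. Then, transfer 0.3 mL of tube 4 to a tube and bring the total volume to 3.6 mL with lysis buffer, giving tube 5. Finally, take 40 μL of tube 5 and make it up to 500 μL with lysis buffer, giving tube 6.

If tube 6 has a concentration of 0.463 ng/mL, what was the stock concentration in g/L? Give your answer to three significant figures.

2.50 g/L

Step 1: 80 μL brought to 960 μL → factor 960/80 = 12
Step 2: 0.75 mL brought to 4.5 mL → factor 4.5/0.75 = 6
Step 3: 100-fold → factor 100
Step 4: 100 μL + 400 μL = 500 μL total → factor 500/100 = 5
Step 5: 0.3 mL brought to 3.6 mL → factor 3.6/0.3 = 12
Step 6: 40 μL brought to 500 μL → factor 500/40 = 12.5
Overall dilution factor = 12 × 6 × 100 × 5 × 12 × 12.5 = 5.4 × 10^6
Stock = 0.463 ng/mL × 5.4 × 10^6 = 2.500 × 10^6 ng/mL = 2.50 g/L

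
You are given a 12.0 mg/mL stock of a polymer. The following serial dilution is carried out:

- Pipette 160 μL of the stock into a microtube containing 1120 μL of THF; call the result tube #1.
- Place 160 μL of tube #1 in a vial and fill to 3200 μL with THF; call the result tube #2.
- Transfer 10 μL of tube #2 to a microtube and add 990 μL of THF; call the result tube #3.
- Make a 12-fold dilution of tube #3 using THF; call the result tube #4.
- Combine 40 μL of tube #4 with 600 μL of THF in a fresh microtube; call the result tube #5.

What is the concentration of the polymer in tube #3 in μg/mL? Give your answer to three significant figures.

Step 1: 160 μL + 1120 μL = 1280 μL total → factor 1280/160 = 8
Step 2: 160 μL brought to 3200 μL → factor 3200/160 = 20
Step 3: 10 μL + 990 μL = 1000 μL total → factor 1000/10 = 100
Dilution factor through tube #3 = 8 × 20 × 100 = 16000
[tube #3] = 12.0 mg/mL / 16000 = 0.0007500 mg/mL = 0.750 μg/mL

0.750 μg/mL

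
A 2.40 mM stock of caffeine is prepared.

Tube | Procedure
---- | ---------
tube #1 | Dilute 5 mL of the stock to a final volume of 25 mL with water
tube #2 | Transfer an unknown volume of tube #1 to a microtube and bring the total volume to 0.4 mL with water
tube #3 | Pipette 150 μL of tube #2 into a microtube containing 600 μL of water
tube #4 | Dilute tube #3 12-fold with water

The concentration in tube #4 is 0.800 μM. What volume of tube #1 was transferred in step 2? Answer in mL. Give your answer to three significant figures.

0.0400 mL

Step 1: 5 mL brought to 25 mL → factor 25/5 = 5
Step 2: v brought to 0.4 mL → factor = 0.4 mL/v
Step 3: 150 μL + 600 μL = 750 μL total → factor 750/150 = 5
Step 4: 12-fold → factor 12
Product of known-step factors = 300
Overall factor = 2.40 mM / (0.800 μM) = 3000
Step-2 factor = 3000 / 300 = 10
v = 0.4 mL / 10 = 0.0400 mL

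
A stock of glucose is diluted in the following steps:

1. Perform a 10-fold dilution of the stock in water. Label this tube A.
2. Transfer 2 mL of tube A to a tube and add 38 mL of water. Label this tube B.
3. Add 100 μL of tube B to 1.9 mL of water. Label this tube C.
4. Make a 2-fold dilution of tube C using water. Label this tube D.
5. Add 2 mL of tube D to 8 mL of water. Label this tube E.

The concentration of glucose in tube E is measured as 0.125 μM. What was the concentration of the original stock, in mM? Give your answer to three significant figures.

Step 1: 10-fold → factor 10
Step 2: 2 mL + 38 mL = 40 mL total → factor 40/2 = 20
Step 3: 100 μL + 1.9 mL = 2000 μL total → factor 2000/100 = 20
Step 4: 2-fold → factor 2
Step 5: 2 mL + 8 mL = 10 mL total → factor 10/2 = 5
Overall dilution factor = 10 × 20 × 20 × 2 × 5 = 40000
Stock = 0.125 μM × 40000 = 5000 μM = 5.00 mM

5.00 mM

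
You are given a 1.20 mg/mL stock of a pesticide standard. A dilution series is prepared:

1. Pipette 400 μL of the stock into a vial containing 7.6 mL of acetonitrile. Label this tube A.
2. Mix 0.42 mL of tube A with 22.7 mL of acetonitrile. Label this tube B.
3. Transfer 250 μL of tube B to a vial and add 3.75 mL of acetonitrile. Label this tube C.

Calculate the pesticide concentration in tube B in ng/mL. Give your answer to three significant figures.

1.09 × 10^3 ng/mL

Step 1: 400 μL + 7.6 mL = 8000 μL total → factor 8000/400 = 20
Step 2: 0.42 mL + 22.7 mL = 23.12 mL total → factor 23.12/0.42 = 55.048
Dilution factor through tube B = 20 × 55.048 = 1101
[tube B] = 1.20 mg/mL / 1101 = 0.001090 mg/mL = 1.09 × 10^3 ng/mL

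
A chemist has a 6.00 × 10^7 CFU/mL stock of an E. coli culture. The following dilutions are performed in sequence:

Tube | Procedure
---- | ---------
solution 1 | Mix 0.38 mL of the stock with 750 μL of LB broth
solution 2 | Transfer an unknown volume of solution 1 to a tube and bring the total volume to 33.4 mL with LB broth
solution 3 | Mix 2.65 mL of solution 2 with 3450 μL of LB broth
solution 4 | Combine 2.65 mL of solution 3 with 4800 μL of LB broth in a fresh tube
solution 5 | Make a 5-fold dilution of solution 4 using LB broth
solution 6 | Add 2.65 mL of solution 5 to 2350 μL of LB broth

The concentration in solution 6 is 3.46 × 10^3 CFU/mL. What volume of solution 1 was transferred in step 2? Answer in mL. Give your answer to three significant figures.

Step 1: 0.38 mL + 750 μL = 1.13 mL total → factor 1.13/0.38 = 2.9737
Step 2: v brought to 33.4 mL → factor = 33.4 mL/v
Step 3: 2.65 mL + 3450 μL = 6.1 mL total → factor 6.1/2.65 = 2.3019
Step 4: 2.65 mL + 4800 μL = 7.45 mL total → factor 7.45/2.65 = 2.8113
Step 5: 5-fold → factor 5
Step 6: 2.65 mL + 2350 μL = 5 mL total → factor 5/2.65 = 1.8868
Product of known-step factors = 181.54
Overall factor = 6.00 × 10^7 CFU/mL / (3.46 × 10^3 CFU/mL) = 17341
Step-2 factor = 17341 / 181.54 = 95.519
v = 33.4 mL / 95.519 = 0.350 mL

0.350 mL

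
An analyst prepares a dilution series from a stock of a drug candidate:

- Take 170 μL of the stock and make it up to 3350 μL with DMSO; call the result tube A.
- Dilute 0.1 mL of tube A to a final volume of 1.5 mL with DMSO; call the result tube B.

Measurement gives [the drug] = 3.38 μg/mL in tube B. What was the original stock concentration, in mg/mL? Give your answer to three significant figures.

0.999 mg/mL

Step 1: 170 μL brought to 3350 μL → factor 3350/170 = 19.706
Step 2: 0.1 mL brought to 1.5 mL → factor 1.5/0.1 = 15
Overall dilution factor = 19.706 × 15 = 295.59
Stock = 3.38 μg/mL × 295.59 = 999.1 μg/mL = 0.999 mg/mL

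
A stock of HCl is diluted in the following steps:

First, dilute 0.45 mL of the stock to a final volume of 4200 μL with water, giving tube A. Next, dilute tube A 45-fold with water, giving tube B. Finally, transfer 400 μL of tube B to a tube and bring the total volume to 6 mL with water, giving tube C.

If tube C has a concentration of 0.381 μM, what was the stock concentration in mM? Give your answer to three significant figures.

Step 1: 0.45 mL brought to 4200 μL → factor 4.2/0.45 = 9.3333
Step 2: 45-fold → factor 45
Step 3: 400 μL brought to 6 mL → factor 6000/400 = 15
Overall dilution factor = 9.3333 × 45 × 15 = 6300
Stock = 0.381 μM × 6300 = 2400 μM = 2.40 mM

2.40 mM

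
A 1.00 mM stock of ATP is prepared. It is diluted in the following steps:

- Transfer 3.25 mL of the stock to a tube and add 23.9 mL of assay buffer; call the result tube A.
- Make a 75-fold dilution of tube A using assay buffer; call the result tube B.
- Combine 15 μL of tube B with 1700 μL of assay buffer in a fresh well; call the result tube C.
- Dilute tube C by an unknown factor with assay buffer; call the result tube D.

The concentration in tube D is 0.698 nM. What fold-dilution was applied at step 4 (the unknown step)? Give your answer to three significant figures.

20.0-fold

Step 1: 3.25 mL + 23.9 mL = 27.15 mL total → factor 27.15/3.25 = 8.3538
Step 2: 75-fold → factor 75
Step 3: 15 μL + 1700 μL = 1715 μL total → factor 1715/15 = 114.33
Step 4: unknown factor x
Product of known-step factors = 71634
Overall factor = 1.00 mM / (0.698 nM) = 1.4327 × 10^6
x = 1.4327 × 10^6 / 71634 = 20.0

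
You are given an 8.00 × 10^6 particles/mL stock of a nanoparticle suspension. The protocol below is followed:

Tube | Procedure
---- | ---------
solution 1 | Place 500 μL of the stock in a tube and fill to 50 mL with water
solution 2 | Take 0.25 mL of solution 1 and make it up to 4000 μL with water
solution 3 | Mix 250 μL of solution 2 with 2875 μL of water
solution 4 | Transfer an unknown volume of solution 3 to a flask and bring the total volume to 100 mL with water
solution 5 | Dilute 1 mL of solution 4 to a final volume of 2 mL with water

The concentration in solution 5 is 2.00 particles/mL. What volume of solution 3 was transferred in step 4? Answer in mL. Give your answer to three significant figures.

Step 1: 500 μL brought to 50 mL → factor 50000/500 = 100
Step 2: 0.25 mL brought to 4000 μL → factor 4/0.25 = 16
Step 3: 250 μL + 2875 μL = 3125 μL total → factor 3125/250 = 12.5
Step 4: v brought to 100 mL → factor = 100 mL/v
Step 5: 1 mL brought to 2 mL → factor 2/1 = 2
Product of known-step factors = 40000
Overall factor = 8.00 × 10^6 particles/mL / (2.00 particles/mL) = 4 × 10^6
Step-4 factor = 4 × 10^6 / 40000 = 100
v = 100 mL / 100 = 1.00 mL

1.00 mL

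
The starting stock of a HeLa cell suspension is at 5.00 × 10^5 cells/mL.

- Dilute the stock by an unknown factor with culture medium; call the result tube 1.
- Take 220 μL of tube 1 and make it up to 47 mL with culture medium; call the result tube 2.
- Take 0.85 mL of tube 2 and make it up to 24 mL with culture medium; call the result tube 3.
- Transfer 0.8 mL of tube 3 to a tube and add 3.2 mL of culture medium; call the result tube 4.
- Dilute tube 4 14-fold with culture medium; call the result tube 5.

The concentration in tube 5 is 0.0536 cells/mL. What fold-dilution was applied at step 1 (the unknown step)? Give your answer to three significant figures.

Step 1: unknown factor x
Step 2: 220 μL brought to 47 mL → factor 47000/220 = 213.64
Step 3: 0.85 mL brought to 24 mL → factor 24/0.85 = 28.235
Step 4: 0.8 mL + 3.2 mL = 4 mL total → factor 4/0.8 = 5
Step 5: 14-fold → factor 14
Product of known-step factors = 4.2225 × 10^5
Overall factor = 5.00 × 10^5 cells/mL / (0.0536 cells/mL) = 9.3284 × 10^6
x = 9.3284 × 10^6 / 4.2225 × 10^5 = 22.1

22.1-fold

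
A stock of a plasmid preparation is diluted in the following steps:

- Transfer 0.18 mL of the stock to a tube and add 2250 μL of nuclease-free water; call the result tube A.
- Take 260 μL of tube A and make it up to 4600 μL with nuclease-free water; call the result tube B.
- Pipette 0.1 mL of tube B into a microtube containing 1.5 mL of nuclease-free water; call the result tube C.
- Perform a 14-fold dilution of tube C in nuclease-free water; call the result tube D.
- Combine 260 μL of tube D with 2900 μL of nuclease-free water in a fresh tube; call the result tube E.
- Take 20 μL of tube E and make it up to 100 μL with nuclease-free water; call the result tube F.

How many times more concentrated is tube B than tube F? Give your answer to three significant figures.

1.36 × 10^4

Step 1: 0.18 mL + 2250 μL = 2.43 mL total → factor 2.43/0.18 = 13.5
Step 2: 260 μL brought to 4600 μL → factor 4600/260 = 17.692
Step 3: 0.1 mL + 1.5 mL = 1.6 mL total → factor 1.6/0.1 = 16
Step 4: 14-fold → factor 14
Step 5: 260 μL + 2900 μL = 3160 μL total → factor 3160/260 = 12.154
Step 6: 20 μL brought to 100 μL → factor 100/20 = 5
Dilution factor to tube B = 238.85; to tube F = 3.2512 × 10^6
[tube B]/[tube F] = (factor to tube F)/(factor to tube B) = 3.2512 × 10^6/238.85 = 1.36 × 10^4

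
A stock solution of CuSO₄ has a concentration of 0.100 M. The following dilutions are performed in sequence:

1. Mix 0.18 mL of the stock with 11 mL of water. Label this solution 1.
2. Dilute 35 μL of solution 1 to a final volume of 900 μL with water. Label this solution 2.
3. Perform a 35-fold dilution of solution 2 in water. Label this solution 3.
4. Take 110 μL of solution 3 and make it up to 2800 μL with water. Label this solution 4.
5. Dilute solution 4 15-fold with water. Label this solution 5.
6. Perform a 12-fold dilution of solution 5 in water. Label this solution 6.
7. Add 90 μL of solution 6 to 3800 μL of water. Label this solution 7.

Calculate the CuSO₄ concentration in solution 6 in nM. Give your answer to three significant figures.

Step 1: 0.18 mL + 11 mL = 11.18 mL total → factor 11.18/0.18 = 62.111
Step 2: 35 μL brought to 900 μL → factor 900/35 = 25.714
Step 3: 35-fold → factor 35
Step 4: 110 μL brought to 2800 μL → factor 2800/110 = 25.455
Step 5: 15-fold → factor 15
Step 6: 12-fold → factor 12
Dilution factor through solution 6 = 62.111 × 25.714 × 35 × 25.455 × 15 × 12 = 2.5612 × 10^8
[solution 6] = 0.100 M / 2.5612 × 10^8 = 3.904 × 10^-10 M = 0.390 nM

0.390 nM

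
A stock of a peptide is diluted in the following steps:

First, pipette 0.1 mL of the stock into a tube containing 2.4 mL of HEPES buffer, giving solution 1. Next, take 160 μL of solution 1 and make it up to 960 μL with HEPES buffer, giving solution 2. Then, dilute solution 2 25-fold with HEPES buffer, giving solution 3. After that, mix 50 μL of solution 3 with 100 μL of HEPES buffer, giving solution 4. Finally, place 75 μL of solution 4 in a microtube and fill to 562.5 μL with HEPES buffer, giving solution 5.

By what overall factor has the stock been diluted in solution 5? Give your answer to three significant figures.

Step 1: 0.1 mL + 2.4 mL = 2.5 mL total → factor 2.5/0.1 = 25
Step 2: 160 μL brought to 960 μL → factor 960/160 = 6
Step 3: 25-fold → factor 25
Step 4: 50 μL + 100 μL = 150 μL total → factor 150/50 = 3
Step 5: 75 μL brought to 562.5 μL → factor 562.5/75 = 7.5
Overall dilution factor = 25 × 6 × 25 × 3 × 7.5 = 84375

8.44 × 10^4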